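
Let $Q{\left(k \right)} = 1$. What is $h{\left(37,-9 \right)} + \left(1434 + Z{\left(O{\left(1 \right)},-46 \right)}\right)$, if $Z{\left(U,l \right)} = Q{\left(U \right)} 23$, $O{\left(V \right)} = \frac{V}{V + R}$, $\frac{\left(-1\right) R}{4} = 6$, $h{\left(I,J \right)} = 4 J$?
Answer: $1421$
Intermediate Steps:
$R = -24$ ($R = \left(-4\right) 6 = -24$)
$O{\left(V \right)} = \frac{V}{-24 + V}$ ($O{\left(V \right)} = \frac{V}{V - 24} = \frac{V}{-24 + V}$)
$Z{\left(U,l \right)} = 23$ ($Z{\left(U,l \right)} = 1 \cdot 23 = 23$)
$h{\left(37,-9 \right)} + \left(1434 + Z{\left(O{\left(1 \right)},-46 \right)}\right) = 4 \left(-9\right) + \left(1434 + 23\right) = -36 + 1457 = 1421$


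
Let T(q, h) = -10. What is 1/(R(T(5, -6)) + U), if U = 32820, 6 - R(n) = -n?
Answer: 1/32816 ≈ 3.0473e-5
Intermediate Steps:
R(n) = 6 + n (R(n) = 6 - (-1)*n = 6 + n)
1/(R(T(5, -6)) + U) = 1/((6 - 10) + 32820) = 1/(-4 + 32820) = 1/32816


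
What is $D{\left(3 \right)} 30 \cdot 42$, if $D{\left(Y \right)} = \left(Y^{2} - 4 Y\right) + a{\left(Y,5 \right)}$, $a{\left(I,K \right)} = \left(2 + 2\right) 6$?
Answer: $26460$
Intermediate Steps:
$a{\left(I,K \right)} = 24$ ($a{\left(I,K \right)} = 4 \cdot 6 = 24$)
$D{\left(Y \right)} = 24 + Y^{2} - 4 Y$ ($D{\left(Y \right)} = \left(Y^{2} - 4 Y\right) + 24 = 24 + Y^{2} - 4 Y$)
$D{\left(3 \right)} 30 \cdot 42 = \left(24 + 3^{2} - 12\right) 30 \cdot 42 = \left(24 + 9 - 12\right) 30 \cdot 42 = 21 \cdot 30 \cdot 42 = 630 \cdot 42 = 26460$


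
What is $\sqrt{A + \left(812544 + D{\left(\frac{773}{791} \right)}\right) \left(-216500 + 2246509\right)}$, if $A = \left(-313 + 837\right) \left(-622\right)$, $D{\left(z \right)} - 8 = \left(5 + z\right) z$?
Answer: $\frac{2 \sqrt{258015109270686734}}{791} \approx 1.2843 \cdot 10^{6}$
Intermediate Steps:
$D{\left(z \right)} = 8 + z \left(5 + z\right)$ ($D{\left(z \right)} = 8 + \left(5 + z\right) z = 8 + z \left(5 + z\right)$)
$A = -325928$ ($A = 524 \left(-622\right) = -325928$)
$\sqrt{A + \left(812544 + D{\left(\frac{773}{791} \right)}\right) \left(-216500 + 2246509\right)} = \sqrt{-325928 + \left(812544 + \left(8 + \left(\frac{773}{791}\right)^{2} + 5 \cdot \frac{773}{791}\right)\right) \left(-216500 + 2246509\right)} = \sqrt{-325928 + \left(812544 + \left(8 + \left(773 \cdot \frac{1}{791}\right)^{2} + 5 \cdot 773 \cdot \frac{1}{791}\right)\right) 2030009} = \sqrt{-325928 + \left(812544 + \left(8 + \left(\frac{773}{791}\right)^{2} + 5 \cdot \frac{773}{791}\right)\right) 2030009} = \sqrt{-325928 + \left(812544 + \left(8 + \frac{597529}{625681} + \frac{3865}{791}\right)\right) 2030009} = \sqrt{-325928 + \left(812544 + \frac{8660192}{625681}\right) 2030009} = \sqrt{-325928 + \frac{508402002656}{625681} \cdot 2030009} = \sqrt{-325928 + \frac{1032060641009703904}{625681}} = \sqrt{\frac{1032060437082746936}{625681}} = \frac{2 \sqrt{258015109270686734}}{791}$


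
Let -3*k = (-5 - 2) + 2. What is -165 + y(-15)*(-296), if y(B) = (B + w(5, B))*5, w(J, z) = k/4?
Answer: 64255/3 ≈ 21418.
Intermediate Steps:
k = 5/3 (k = -((-5 - 2) + 2)/3 = -(-7 + 2)/3 = -⅓*(-5) = 5/3 ≈ 1.6667)
w(J, z) = 5/12 (w(J, z) = (5/3)/4 = (5/3)*(¼) = 5/12)
y(B) = 25/12 + 5*B (y(B) = (B + 5/12)*5 = (5/12 + B)*5 = 25/12 + 5*B)
-165 + y(-15)*(-296) = -165 + (25/12 + 5*(-15))*(-296) = -165 + (25/12 - 75)*(-296) = -165 - 875/12*(-296) = -165 + 64750/3 = 64255/3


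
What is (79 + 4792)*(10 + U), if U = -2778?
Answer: -13482928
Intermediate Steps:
(79 + 4792)*(10 + U) = (79 + 4792)*(10 - 2778) = 4871*(-2768) = -13482928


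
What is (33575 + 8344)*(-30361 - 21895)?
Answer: -2190519264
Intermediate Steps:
(33575 + 8344)*(-30361 - 21895) = 41919*(-52256) = -2190519264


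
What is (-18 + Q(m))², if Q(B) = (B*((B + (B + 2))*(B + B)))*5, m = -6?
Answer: 13089924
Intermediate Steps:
Q(B) = 10*B²*(2 + 2*B) (Q(B) = (B*((B + (2 + B))*(2*B)))*5 = (B*((2 + 2*B)*(2*B)))*5 = (B*(2*B*(2 + 2*B)))*5 = (2*B²*(2 + 2*B))*5 = 10*B²*(2 + 2*B))
(-18 + Q(m))² = (-18 + 20*(-6)²*(1 - 6))² = (-18 + 20*36*(-5))² = (-18 - 3600)² = (-3618)² = 13089924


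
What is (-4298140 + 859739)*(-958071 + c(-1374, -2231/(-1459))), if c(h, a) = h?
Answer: 3298956647445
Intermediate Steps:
(-4298140 + 859739)*(-958071 + c(-1374, -2231/(-1459))) = (-4298140 + 859739)*(-958071 - 1374) = -3438401*(-959445) = 3298956647445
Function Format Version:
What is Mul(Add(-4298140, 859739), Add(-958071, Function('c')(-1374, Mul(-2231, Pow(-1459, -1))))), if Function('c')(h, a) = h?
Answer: 3298956647445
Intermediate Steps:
Mul(Add(-4298140, 859739), Add(-958071, Function('c')(-1374, Mul(-2231, Pow(-1459, -1))))) = Mul(Add(-4298140, 859739), Add(-958071, -1374)) = Mul(-3438401, -959445) = 3298956647445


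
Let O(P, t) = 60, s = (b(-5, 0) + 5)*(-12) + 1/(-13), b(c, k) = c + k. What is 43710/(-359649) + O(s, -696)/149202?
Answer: -120371120/993710187 ≈ -0.12113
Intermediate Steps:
s = -1/13 (s = ((-5 + 0) + 5)*(-12) + 1/(-13) = (-5 + 5)*(-12) - 1/13 = 0*(-12) - 1/13 = 0 - 1/13 = -1/13 ≈ -0.076923)
43710/(-359649) + O(s, -696)/149202 = 43710/(-359649) + 60/149202 = 43710*(-1/359649) + 60*(1/149202) = -14570/119883 + 10/24867 = -120371120/993710187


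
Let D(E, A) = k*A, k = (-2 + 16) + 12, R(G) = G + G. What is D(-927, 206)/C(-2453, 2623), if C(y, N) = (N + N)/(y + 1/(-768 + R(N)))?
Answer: -14708289687/5872897 ≈ -2504.4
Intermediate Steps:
R(G) = 2*G
k = 26 (k = 14 + 12 = 26)
D(E, A) = 26*A
C(y, N) = 2*N/(y + 1/(-768 + 2*N)) (C(y, N) = (N + N)/(y + 1/(-768 + 2*N)) = (2*N)/(y + 1/(-768 + 2*N)) = 2*N/(y + 1/(-768 + 2*N)))
D(-927, 206)/C(-2453, 2623) = (26*206)/((4*2623*(-384 + 2623)/(1 - 768*(-2453) + 2*2623*(-2453)))) = 5356/((4*2623*2239/(1 + 1883904 - 12868438))) = 5356/((4*2623*2239/(-10984533))) = 5356/((4*2623*(-1/10984533)*2239)) = 5356/(-23491588/10984533) = 5356*(-10984533/23491588) = -14708289687/5872897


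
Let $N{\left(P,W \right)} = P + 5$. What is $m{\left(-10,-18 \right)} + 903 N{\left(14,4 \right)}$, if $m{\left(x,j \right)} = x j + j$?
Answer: $17319$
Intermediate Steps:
$N{\left(P,W \right)} = 5 + P$
$m{\left(x,j \right)} = j + j x$ ($m{\left(x,j \right)} = j x + j = j + j x$)
$m{\left(-10,-18 \right)} + 903 N{\left(14,4 \right)} = - 18 \left(1 - 10\right) + 903 \left(5 + 14\right) = \left(-18\right) \left(-9\right) + 903 \cdot 19 = 162 + 17157 = 17319$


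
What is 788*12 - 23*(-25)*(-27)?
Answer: -6069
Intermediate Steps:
788*12 - 23*(-25)*(-27) = 9456 - (-575)*(-27) = 9456 - 1*15525 = 9456 - 15525 = -6069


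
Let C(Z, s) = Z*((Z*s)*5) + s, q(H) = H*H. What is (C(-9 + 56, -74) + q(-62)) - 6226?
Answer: -819786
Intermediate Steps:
q(H) = H²
C(Z, s) = s + 5*s*Z² (C(Z, s) = Z*(5*Z*s) + s = 5*s*Z² + s = s + 5*s*Z²)
(C(-9 + 56, -74) + q(-62)) - 6226 = (-74*(1 + 5*(-9 + 56)²) + (-62)²) - 6226 = (-74*(1 + 5*47²) + 3844) - 6226 = (-74*(1 + 5*2209) + 3844) - 6226 = (-74*(1 + 11045) + 3844) - 6226 = (-74*11046 + 3844) - 6226 = (-817404 + 3844) - 6226 = -813560 - 6226 = -819786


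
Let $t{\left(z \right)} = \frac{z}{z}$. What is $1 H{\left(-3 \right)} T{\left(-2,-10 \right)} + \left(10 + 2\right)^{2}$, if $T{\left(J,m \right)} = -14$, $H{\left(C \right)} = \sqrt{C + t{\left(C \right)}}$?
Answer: $144 - 14 i \sqrt{2} \approx 144.0 - 19.799 i$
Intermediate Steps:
$t{\left(z \right)} = 1$
$H{\left(C \right)} = \sqrt{1 + C}$ ($H{\left(C \right)} = \sqrt{C + 1} = \sqrt{1 + C}$)
$1 H{\left(-3 \right)} T{\left(-2,-10 \right)} + \left(10 + 2\right)^{2} = 1 \sqrt{1 - 3} \left(-14\right) + \left(10 + 2\right)^{2} = 1 \sqrt{-2} \left(-14\right) + 12^{2} = 1 i \sqrt{2} \left(-14\right) + 144 = i \sqrt{2} \left(-14\right) + 144 = - 14 i \sqrt{2} + 144 = 144 - 14 i \sqrt{2}$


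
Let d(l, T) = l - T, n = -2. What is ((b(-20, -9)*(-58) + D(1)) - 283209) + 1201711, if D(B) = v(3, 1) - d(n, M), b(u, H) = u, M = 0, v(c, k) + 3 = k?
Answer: 919662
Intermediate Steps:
v(c, k) = -3 + k
D(B) = 0 (D(B) = (-3 + 1) - (-2 - 1*0) = -2 - (-2 + 0) = -2 - 1*(-2) = -2 + 2 = 0)
((b(-20, -9)*(-58) + D(1)) - 283209) + 1201711 = ((-20*(-58) + 0) - 283209) + 1201711 = ((1160 + 0) - 283209) + 1201711 = (1160 - 283209) + 1201711 = -282049 + 1201711 = 919662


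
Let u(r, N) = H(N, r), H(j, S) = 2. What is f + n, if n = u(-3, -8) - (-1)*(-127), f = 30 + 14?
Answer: -81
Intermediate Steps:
u(r, N) = 2
f = 44
n = -125 (n = 2 - (-1)*(-127) = 2 - 1*127 = 2 - 127 = -125)
f + n = 44 - 125 = -81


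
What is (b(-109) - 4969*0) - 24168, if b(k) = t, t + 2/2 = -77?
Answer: -24246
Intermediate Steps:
t = -78 (t = -1 - 77 = -78)
b(k) = -78
(b(-109) - 4969*0) - 24168 = (-78 - 4969*0) - 24168 = (-78 + 0) - 24168 = -78 - 24168 = -24246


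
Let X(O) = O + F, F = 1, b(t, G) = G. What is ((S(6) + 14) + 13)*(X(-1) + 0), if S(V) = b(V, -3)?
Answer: 0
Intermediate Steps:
S(V) = -3
X(O) = 1 + O (X(O) = O + 1 = 1 + O)
((S(6) + 14) + 13)*(X(-1) + 0) = ((-3 + 14) + 13)*((1 - 1) + 0) = (11 + 13)*(0 + 0) = 24*0 = 0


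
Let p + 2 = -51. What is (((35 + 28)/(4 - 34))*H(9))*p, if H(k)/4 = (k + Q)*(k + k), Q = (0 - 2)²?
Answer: 520884/5 ≈ 1.0418e+5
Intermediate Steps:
Q = 4 (Q = (-2)² = 4)
H(k) = 8*k*(4 + k) (H(k) = 4*((k + 4)*(k + k)) = 4*((4 + k)*(2*k)) = 4*(2*k*(4 + k)) = 8*k*(4 + k))
p = -53 (p = -2 - 51 = -53)
(((35 + 28)/(4 - 34))*H(9))*p = (((35 + 28)/(4 - 34))*(8*9*(4 + 9)))*(-53) = ((63/(-30))*(8*9*13))*(-53) = ((63*(-1/30))*936)*(-53) = -21/10*936*(-53) = -9828/5*(-53) = 520884/5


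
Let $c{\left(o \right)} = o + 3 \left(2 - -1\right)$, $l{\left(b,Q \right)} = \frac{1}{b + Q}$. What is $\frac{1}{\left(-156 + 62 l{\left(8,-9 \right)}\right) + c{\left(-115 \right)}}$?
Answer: $- \frac{1}{324} \approx -0.0030864$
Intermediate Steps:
$l{\left(b,Q \right)} = \frac{1}{Q + b}$
$c{\left(o \right)} = 9 + o$ ($c{\left(o \right)} = o + 3 \left(2 + 1\right) = o + 3 \cdot 3 = o + 9 = 9 + o$)
$\frac{1}{\left(-156 + 62 l{\left(8,-9 \right)}\right) + c{\left(-115 \right)}} = \frac{1}{\left(-156 + \frac{62}{-9 + 8}\right) + \left(9 - 115\right)} = \frac{1}{\left(-156 + \frac{62}{-1}\right) - 106} = \frac{1}{\left(-156 + 62 \left(-1\right)\right) - 106} = \frac{1}{\left(-156 - 62\right) - 106} = \frac{1}{-218 - 106} = \frac{1}{-324} = - \frac{1}{324}$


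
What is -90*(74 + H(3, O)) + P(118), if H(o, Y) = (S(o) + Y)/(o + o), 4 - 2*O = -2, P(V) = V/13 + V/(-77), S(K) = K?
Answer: -6749198/1001 ≈ -6742.5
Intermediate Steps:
P(V) = 64*V/1001 (P(V) = V*(1/13) + V*(-1/77) = V/13 - V/77 = 64*V/1001)
O = 3 (O = 2 - ½*(-2) = 2 + 1 = 3)
H(o, Y) = (Y + o)/(2*o) (H(o, Y) = (o + Y)/(o + o) = (Y + o)/((2*o)) = (Y + o)*(1/(2*o)) = (Y + o)/(2*o))
-90*(74 + H(3, O)) + P(118) = -90*(74 + (½)*(3 + 3)/3) + (64/1001)*118 = -90*(74 + (½)*(⅓)*6) + 7552/1001 = -90*(74 + 1) + 7552/1001 = -90*75 + 7552/1001 = -6750 + 7552/1001 = -6749198/1001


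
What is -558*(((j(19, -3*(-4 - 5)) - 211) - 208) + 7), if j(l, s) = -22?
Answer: 242172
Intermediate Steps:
-558*(((j(19, -3*(-4 - 5)) - 211) - 208) + 7) = -558*(((-22 - 211) - 208) + 7) = -558*((-233 - 208) + 7) = -558*(-441 + 7) = -558*(-434) = 242172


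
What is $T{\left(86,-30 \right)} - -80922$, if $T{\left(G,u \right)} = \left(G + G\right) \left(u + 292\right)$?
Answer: $125986$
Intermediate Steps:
$T{\left(G,u \right)} = 2 G \left(292 + u\right)$
$T{\left(86,-30 \right)} - -80922 = 2 \cdot 86 \left(292 - 30\right) - -80922 = 2 \cdot 86 \cdot 262 + 80922 = 45064 + 80922 = 125986$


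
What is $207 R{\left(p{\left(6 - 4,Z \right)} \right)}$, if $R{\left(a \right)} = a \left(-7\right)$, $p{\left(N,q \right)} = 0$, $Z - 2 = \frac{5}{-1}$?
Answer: $0$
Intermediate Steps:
$Z = -3$ ($Z = 2 + \frac{5}{-1} = 2 + 5 \left(-1\right) = 2 - 5 = -3$)
$R{\left(a \right)} = - 7 a$
$207 R{\left(p{\left(6 - 4,Z \right)} \right)} = 207 \left(\left(-7\right) 0\right) = 207 \cdot 0 = 0$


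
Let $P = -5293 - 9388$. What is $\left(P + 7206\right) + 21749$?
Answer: $14274$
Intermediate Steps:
$P = -14681$ ($P = -5293 - 9388 = -14681$)
$\left(P + 7206\right) + 21749 = \left(-14681 + 7206\right) + 21749 = -7475 + 21749 = 14274$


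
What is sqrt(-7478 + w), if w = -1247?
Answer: 5*I*sqrt(349) ≈ 93.408*I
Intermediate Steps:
sqrt(-7478 + w) = sqrt(-7478 - 1247) = sqrt(-8725) = 5*I*sqrt(349)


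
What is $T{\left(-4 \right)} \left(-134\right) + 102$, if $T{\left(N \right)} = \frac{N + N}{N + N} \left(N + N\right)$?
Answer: $1174$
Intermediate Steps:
$T{\left(N \right)} = 2 N$ ($T{\left(N \right)} = \frac{2 N}{2 N} 2 N = 2 N \frac{1}{2 N} 2 N = 1 \cdot 2 N = 2 N$)
$T{\left(-4 \right)} \left(-134\right) + 102 = 2 \left(-4\right) \left(-134\right) + 102 = \left(-8\right) \left(-134\right) + 102 = 1072 + 102 = 1174$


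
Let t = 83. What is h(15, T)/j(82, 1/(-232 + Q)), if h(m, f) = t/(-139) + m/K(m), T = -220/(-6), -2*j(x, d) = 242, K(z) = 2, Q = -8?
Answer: -1919/33638 ≈ -0.057049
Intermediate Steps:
j(x, d) = -121 (j(x, d) = -1/2*242 = -121)
T = 110/3 (T = -220*(-1/6) = 110/3 ≈ 36.667)
h(m, f) = -83/139 + m/2 (h(m, f) = 83/(-139) + m/2 = 83*(-1/139) + m*(1/2) = -83/139 + m/2)
h(15, T)/j(82, 1/(-232 + Q)) = (-83/139 + (1/2)*15)/(-121) = (-83/139 + 15/2)*(-1/121) = (1919/278)*(-1/121) = -1919/33638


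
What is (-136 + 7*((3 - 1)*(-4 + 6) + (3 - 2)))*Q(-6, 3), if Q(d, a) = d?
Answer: 606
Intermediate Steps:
(-136 + 7*((3 - 1)*(-4 + 6) + (3 - 2)))*Q(-6, 3) = (-136 + 7*((3 - 1)*(-4 + 6) + (3 - 2)))*(-6) = (-136 + 7*(2*2 + 1))*(-6) = (-136 + 7*(4 + 1))*(-6) = (-136 + 7*5)*(-6) = (-136 + 35)*(-6) = -101*(-6) = 606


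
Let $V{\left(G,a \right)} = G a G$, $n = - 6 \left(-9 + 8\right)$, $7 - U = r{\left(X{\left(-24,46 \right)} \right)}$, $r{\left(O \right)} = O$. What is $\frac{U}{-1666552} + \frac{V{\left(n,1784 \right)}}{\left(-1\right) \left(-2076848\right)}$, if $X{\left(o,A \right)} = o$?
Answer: $\frac{6685515835}{216323449256} \approx 0.030905$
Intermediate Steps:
$U = 31$ ($U = 7 - -24 = 7 + 24 = 31$)
$n = 6$ ($n = \left(-6\right) \left(-1\right) = 6$)
$V{\left(G,a \right)} = a G^{2}$
$\frac{U}{-1666552} + \frac{V{\left(n,1784 \right)}}{\left(-1\right) \left(-2076848\right)} = \frac{31}{-1666552} + \frac{1784 \cdot 6^{2}}{\left(-1\right) \left(-2076848\right)} = 31 \left(- \frac{1}{1666552}\right) + \frac{1784 \cdot 36}{2076848} = - \frac{31}{1666552} + 64224 \cdot \frac{1}{2076848} = - \frac{31}{1666552} + \frac{4014}{129803} = \frac{6685515835}{216323449256}$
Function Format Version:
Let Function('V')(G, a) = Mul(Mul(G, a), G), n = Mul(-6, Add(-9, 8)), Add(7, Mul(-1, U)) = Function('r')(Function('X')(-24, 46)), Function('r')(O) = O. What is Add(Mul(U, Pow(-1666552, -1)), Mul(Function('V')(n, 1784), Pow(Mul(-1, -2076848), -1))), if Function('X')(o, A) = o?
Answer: Rational(6685515835, 216323449256) ≈ 0.030905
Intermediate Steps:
U = 31 (U = Add(7, Mul(-1, -24)) = Add(7, 24) = 31)
n = 6 (n = Mul(-6, -1) = 6)
Function('V')(G, a) = Mul(a, Pow(G, 2))
Add(Mul(U, Pow(-1666552, -1)), Mul(Function('V')(n, 1784), Pow(Mul(-1, -2076848), -1))) = Add(Mul(31, Pow(-1666552, -1)), Mul(Mul(1784, Pow(6, 2)), Pow(Mul(-1, -2076848), -1))) = Add(Mul(31, Rational(-1, 1666552)), Mul(Mul(1784, 36), Pow(2076848, -1))) = Add(Rational(-31, 1666552), Mul(64224, Rational(1, 2076848))) = Add(Rational(-31, 1666552), Rational(4014, 129803)) = Rational(6685515835, 216323449256)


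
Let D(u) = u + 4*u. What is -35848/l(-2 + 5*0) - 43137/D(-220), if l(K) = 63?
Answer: -36715169/69300 ≈ -529.80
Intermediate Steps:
D(u) = 5*u
-35848/l(-2 + 5*0) - 43137/D(-220) = -35848/63 - 43137/(5*(-220)) = -35848*1/63 - 43137/(-1100) = -35848/63 - 43137*(-1/1100) = -35848/63 + 43137/1100 = -36715169/69300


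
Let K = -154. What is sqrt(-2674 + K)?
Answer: 2*I*sqrt(707) ≈ 53.179*I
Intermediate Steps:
sqrt(-2674 + K) = sqrt(-2674 - 154) = sqrt(-2828) = 2*I*sqrt(707)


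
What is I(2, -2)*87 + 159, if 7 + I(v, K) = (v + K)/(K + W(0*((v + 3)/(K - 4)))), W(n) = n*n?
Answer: -450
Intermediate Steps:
W(n) = n**2
I(v, K) = -7 + (K + v)/K (I(v, K) = -7 + (v + K)/(K + (0*((v + 3)/(K - 4)))**2) = -7 + (K + v)/(K + (0*((3 + v)/(-4 + K)))**2) = -7 + (K + v)/(K + 0**2) = -7 + (K + v)/(K + 0) = -7 + (K + v)/K)
I(2, -2)*87 + 159 = (-6 + 2/(-2))*87 + 159 = (-6 + 2*(-1/2))*87 + 159 = (-6 - 1)*87 + 159 = -7*87 + 159 = -609 + 159 = -450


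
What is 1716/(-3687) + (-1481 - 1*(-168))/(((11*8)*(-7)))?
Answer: 1261325/757064 ≈ 1.6661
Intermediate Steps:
1716/(-3687) + (-1481 - 1*(-168))/(((11*8)*(-7))) = 1716*(-1/3687) + (-1481 + 168)/((88*(-7))) = -572/1229 - 1313/(-616) = -572/1229 - 1313*(-1/616) = -572/1229 + 1313/616 = 1261325/757064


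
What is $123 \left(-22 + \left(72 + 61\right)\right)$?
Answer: $13653$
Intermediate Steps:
$123 \left(-22 + \left(72 + 61\right)\right) = 123 \left(-22 + 133\right) = 123 \cdot 111 = 13653$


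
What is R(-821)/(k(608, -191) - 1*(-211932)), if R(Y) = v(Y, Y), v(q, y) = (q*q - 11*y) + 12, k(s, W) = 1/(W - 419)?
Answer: 416681240/129278519 ≈ 3.2231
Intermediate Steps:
k(s, W) = 1/(-419 + W)
v(q, y) = 12 + q**2 - 11*y (v(q, y) = (q**2 - 11*y) + 12 = 12 + q**2 - 11*y)
R(Y) = 12 + Y**2 - 11*Y
R(-821)/(k(608, -191) - 1*(-211932)) = (12 + (-821)**2 - 11*(-821))/(1/(-419 - 191) - 1*(-211932)) = (12 + 674041 + 9031)/(1/(-610) + 211932) = 683084/(-1/610 + 211932) = 683084/(129278519/610) = 683084*(610/129278519) = 416681240/129278519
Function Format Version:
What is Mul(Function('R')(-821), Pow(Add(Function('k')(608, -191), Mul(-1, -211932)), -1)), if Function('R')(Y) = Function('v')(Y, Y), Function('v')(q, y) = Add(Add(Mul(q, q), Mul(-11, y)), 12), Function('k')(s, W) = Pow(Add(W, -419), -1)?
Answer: Rational(416681240, 129278519) ≈ 3.2231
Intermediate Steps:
Function('k')(s, W) = Pow(Add(-419, W), -1)
Function('v')(q, y) = Add(12, Pow(q, 2), Mul(-11, y)) (Function('v')(q, y) = Add(Add(Pow(q, 2), Mul(-11, y)), 12) = Add(12, Pow(q, 2), Mul(-11, y)))
Function('R')(Y) = Add(12, Pow(Y, 2), Mul(-11, Y))
Mul(Function('R')(-821), Pow(Add(Function('k')(608, -191), Mul(-1, -211932)), -1)) = Mul(Add(12, Pow(-821, 2), Mul(-11, -821)), Pow(Add(Pow(Add(-419, -191), -1), Mul(-1, -211932)), -1)) = Mul(Add(12, 674041, 9031), Pow(Add(Pow(-610, -1), 211932), -1)) = Mul(683084, Pow(Add(Rational(-1, 610), 211932), -1)) = Mul(683084, Pow(Rational(129278519, 610), -1)) = Mul(683084, Rational(610, 129278519)) = Rational(416681240, 129278519)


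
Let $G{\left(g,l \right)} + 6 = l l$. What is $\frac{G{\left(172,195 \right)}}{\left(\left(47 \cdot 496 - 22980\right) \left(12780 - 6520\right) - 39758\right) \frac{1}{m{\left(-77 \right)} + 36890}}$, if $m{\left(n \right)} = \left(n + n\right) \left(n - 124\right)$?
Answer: $\frac{1289680518}{1019281} \approx 1265.3$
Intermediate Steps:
$G{\left(g,l \right)} = -6 + l^{2}$ ($G{\left(g,l \right)} = -6 + l l = -6 + l^{2}$)
$m{\left(n \right)} = 2 n \left(-124 + n\right)$
$\frac{G{\left(172,195 \right)}}{\left(\left(47 \cdot 496 - 22980\right) \left(12780 - 6520\right) - 39758\right) \frac{1}{m{\left(-77 \right)} + 36890}} = \frac{-6 + 195^{2}}{\left(\left(47 \cdot 496 - 22980\right) \left(12780 - 6520\right) - 39758\right) \frac{1}{2 \left(-77\right) \left(-124 - 77\right) + 36890}} = \frac{-6 + 38025}{\left(\left(23312 - 22980\right) 6260 - 39758\right) \frac{1}{2 \left(-77\right) \left(-201\right) + 36890}} = \frac{38019}{\left(332 \cdot 6260 - 39758\right) \frac{1}{30954 + 36890}} = \frac{38019}{\left(2078320 - 39758\right) \frac{1}{67844}} = \frac{38019}{2038562 \cdot \frac{1}{67844}} = \frac{38019}{\frac{1019281}{33922}} = 38019 \cdot \frac{33922}{1019281} = \frac{1289680518}{1019281}$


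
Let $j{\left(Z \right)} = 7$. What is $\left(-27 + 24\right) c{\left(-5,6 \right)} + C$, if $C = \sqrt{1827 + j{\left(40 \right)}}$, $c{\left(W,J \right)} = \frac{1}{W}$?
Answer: $\frac{3}{5} + \sqrt{1834} \approx 43.425$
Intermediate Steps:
$C = \sqrt{1834}$ ($C = \sqrt{1827 + 7} = \sqrt{1834} \approx 42.825$)
$\left(-27 + 24\right) c{\left(-5,6 \right)} + C = \frac{-27 + 24}{-5} + \sqrt{1834} = \left(-3\right) \left(- \frac{1}{5}\right) + \sqrt{1834} = \frac{3}{5} + \sqrt{1834}$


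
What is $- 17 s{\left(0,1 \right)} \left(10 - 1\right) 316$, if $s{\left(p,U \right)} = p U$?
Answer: $0$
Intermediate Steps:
$s{\left(p,U \right)} = U p$
$- 17 s{\left(0,1 \right)} \left(10 - 1\right) 316 = - 17 \cdot 1 \cdot 0 \left(10 - 1\right) 316 = - 17 \cdot 0 \cdot 9 \cdot 316 = - 17 \cdot 0 \cdot 316 = \left(-17\right) 0 = 0$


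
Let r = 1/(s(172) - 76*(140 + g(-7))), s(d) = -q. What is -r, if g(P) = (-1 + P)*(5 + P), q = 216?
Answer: 1/12072 ≈ 8.2836e-5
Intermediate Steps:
s(d) = -216 (s(d) = -1*216 = -216)
r = -1/12072 (r = 1/(-216 - 76*(140 + (-5 + (-7)**2 + 4*(-7)))) = 1/(-216 - 76*(140 + (-5 + 49 - 28))) = 1/(-216 - 76*(140 + 16)) = 1/(-216 - 76*156) = 1/(-216 - 11856) = 1/(-12072) = -1/12072 ≈ -8.2836e-5)
-r = -1*(-1/12072) = 1/12072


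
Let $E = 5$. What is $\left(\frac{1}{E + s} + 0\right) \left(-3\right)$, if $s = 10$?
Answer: $- \frac{1}{5} \approx -0.2$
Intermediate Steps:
$\left(\frac{1}{E + s} + 0\right) \left(-3\right) = \left(\frac{1}{5 + 10} + 0\right) \left(-3\right) = \left(\frac{1}{15} + 0\right) \left(-3\right) = \frac{1}{15} \left(-3\right) = - \frac{1}{5}$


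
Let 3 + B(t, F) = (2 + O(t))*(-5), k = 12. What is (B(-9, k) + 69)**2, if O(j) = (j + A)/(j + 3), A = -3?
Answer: 2116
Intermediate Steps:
O(j) = (-3 + j)/(3 + j) (O(j) = (j - 3)/(j + 3) = (-3 + j)/(3 + j))
B(t, F) = -13 - 5*(-3 + t)/(3 + t) (B(t, F) = -3 + (2 + (-3 + t)/(3 + t))*(-5) = -3 + (-10 - 5*(-3 + t)/(3 + t)) = -13 - 5*(-3 + t)/(3 + t))
(B(-9, k) + 69)**2 = (6*(-4 - 3*(-9))/(3 - 9) + 69)**2 = (6*(-4 + 27)/(-6) + 69)**2 = (6*(-1/6)*23 + 69)**2 = (-23 + 69)**2 = 46**2 = 2116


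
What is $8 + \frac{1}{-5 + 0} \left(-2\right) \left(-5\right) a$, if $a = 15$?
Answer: $-22$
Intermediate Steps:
$8 + \frac{1}{-5 + 0} \left(-2\right) \left(-5\right) a = 8 + \frac{1}{-5 + 0} \left(-2\right) \left(-5\right) 15 = 8 + \frac{1}{-5} \left(-2\right) \left(-5\right) 15 = 8 + \left(- \frac{1}{5}\right) \left(-2\right) \left(-5\right) 15 = 8 + \frac{2}{5} \left(-5\right) 15 = 8 - 30 = -22$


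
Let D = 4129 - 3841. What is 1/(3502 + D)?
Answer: 1/3790 ≈ 0.00026385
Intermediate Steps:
D = 288
1/(3502 + D) = 1/(3502 + 288) = 1/3790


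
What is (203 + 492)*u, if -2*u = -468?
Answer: 162630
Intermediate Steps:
u = 234 (u = -1/2*(-468) = 234)
(203 + 492)*u = (203 + 492)*234 = 695*234 = 162630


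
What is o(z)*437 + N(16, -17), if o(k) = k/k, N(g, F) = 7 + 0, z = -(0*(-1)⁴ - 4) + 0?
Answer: 444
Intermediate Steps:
z = 4 (z = -(0*1 - 4) + 0 = -(0 - 4) + 0 = -1*(-4) + 0 = 4 + 0 = 4)
N(g, F) = 7
o(k) = 1
o(z)*437 + N(16, -17) = 1*437 + 7 = 437 + 7 = 444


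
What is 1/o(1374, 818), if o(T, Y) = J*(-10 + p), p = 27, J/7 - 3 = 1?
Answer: 1/476 ≈ 0.0021008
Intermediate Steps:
J = 28 (J = 21 + 7*1 = 21 + 7 = 28)
o(T, Y) = 476 (o(T, Y) = 28*(-10 + 27) = 28*17 = 476)
1/o(1374, 818) = 1/476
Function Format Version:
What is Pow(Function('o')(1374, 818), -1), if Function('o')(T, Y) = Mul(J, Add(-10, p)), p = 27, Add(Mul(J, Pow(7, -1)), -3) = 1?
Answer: Rational(1, 476) ≈ 0.0021008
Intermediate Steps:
J = 28 (J = Add(21, Mul(7, 1)) = Add(21, 7) = 28)
Function('o')(T, Y) = 476 (Function('o')(T, Y) = Mul(28, Add(-10, 27)) = Mul(28, 17) = 476)
Pow(Function('o')(1374, 818), -1) = Pow(476, -1) = Rational(1, 476)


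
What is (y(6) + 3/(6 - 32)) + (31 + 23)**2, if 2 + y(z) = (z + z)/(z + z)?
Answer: 75787/26 ≈ 2914.9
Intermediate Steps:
y(z) = -1 (y(z) = -2 + (z + z)/(z + z) = -2 + (2*z)/((2*z)) = -2 + (2*z)*(1/(2*z)) = -2 + 1 = -1)
(y(6) + 3/(6 - 32)) + (31 + 23)**2 = (-1 + 3/(6 - 32)) + (31 + 23)**2 = (-1 + 3/(-26)) + 54**2 = (-1 - 1/26*3) + 2916 = (-1 - 3/26) + 2916 = -29/26 + 2916 = 75787/26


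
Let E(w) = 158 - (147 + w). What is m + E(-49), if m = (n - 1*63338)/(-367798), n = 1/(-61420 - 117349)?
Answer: 3956375710643/65750880662 ≈ 60.172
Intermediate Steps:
n = -1/178769 (n = 1/(-178769) = -1/178769 ≈ -5.5938e-6)
E(w) = 11 - w (E(w) = 158 + (-147 - w) = 11 - w)
m = 11322870923/65750880662 (m = (-1/178769 - 1*63338)/(-367798) = (-1/178769 - 63338)*(-1/367798) = -11322870923/178769*(-1/367798) = 11322870923/65750880662 ≈ 0.17221)
m + E(-49) = 11322870923/65750880662 + (11 - 1*(-49)) = 11322870923/65750880662 + (11 + 49) = 11322870923/65750880662 + 60 = 3956375710643/65750880662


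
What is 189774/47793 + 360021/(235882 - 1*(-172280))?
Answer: 10518335449/2167476274 ≈ 4.8528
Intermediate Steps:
189774/47793 + 360021/(235882 - 1*(-172280)) = 189774*(1/47793) + 360021/(235882 + 172280) = 63258/15931 + 360021/408162 = 63258/15931 + 360021*(1/408162) = 63258/15931 + 120007/136054 = 10518335449/2167476274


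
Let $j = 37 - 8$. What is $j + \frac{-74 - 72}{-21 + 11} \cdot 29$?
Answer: $\frac{2262}{5} \approx 452.4$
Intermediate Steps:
$j = 29$ ($j = 37 - 8 = 29$)
$j + \frac{-74 - 72}{-21 + 11} \cdot 29 = 29 + \frac{-74 - 72}{-21 + 11} \cdot 29 = 29 + - \frac{146}{-10} \cdot 29 = 29 + \left(-146\right) \left(- \frac{1}{10}\right) 29 = 29 + \frac{73}{5} \cdot 29 = 29 + \frac{2117}{5} = \frac{2262}{5}$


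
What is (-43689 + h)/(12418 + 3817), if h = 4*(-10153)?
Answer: -84301/16235 ≈ -5.1926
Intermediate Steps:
h = -40612
(-43689 + h)/(12418 + 3817) = (-43689 - 40612)/(12418 + 3817) = -84301/16235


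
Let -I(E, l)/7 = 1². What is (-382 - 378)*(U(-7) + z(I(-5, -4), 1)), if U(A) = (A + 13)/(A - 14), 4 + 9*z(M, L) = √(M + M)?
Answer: 34960/63 - 760*I*√14/9 ≈ 554.92 - 315.96*I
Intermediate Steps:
I(E, l) = -7 (I(E, l) = -7*1² = -7*1 = -7)
z(M, L) = -4/9 + √2*√M/9 (z(M, L) = -4/9 + √(M + M)/9 = -4/9 + √(2*M)/9 = -4/9 + (√2*√M)/9 = -4/9 + √2*√M/9)
U(A) = (13 + A)/(-14 + A)
(-382 - 378)*(U(-7) + z(I(-5, -4), 1)) = (-382 - 378)*((13 - 7)/(-14 - 7) + (-4/9 + √2*√(-7)/9)) = -760*(6/(-21) + (-4/9 + √2*(I*√7)/9)) = -760*(-1/21*6 + (-4/9 + I*√14/9)) = -760*(-2/7 + (-4/9 + I*√14/9)) = -760*(-46/63 + I*√14/9) = 34960/63 - 760*I*√14/9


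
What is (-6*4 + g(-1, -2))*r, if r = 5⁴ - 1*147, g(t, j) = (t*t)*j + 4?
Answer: -10516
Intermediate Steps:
g(t, j) = 4 + j*t² (g(t, j) = t²*j + 4 = j*t² + 4 = 4 + j*t²)
r = 478 (r = 625 - 147 = 478)
(-6*4 + g(-1, -2))*r = (-6*4 + (4 - 2*(-1)²))*478 = (-24 + (4 - 2*1))*478 = (-24 + (4 - 2))*478 = (-24 + 2)*478 = -22*478 = -10516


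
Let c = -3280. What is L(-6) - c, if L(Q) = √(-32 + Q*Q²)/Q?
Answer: 3280 - I*√62/3 ≈ 3280.0 - 2.6247*I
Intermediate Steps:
L(Q) = √(-32 + Q³)/Q
L(-6) - c = √(-32 + (-6)³)/(-6) - 1*(-3280) = -√(-32 - 216)/6 + 3280 = -I*√62/3 + 3280 = 3280 - I*√62/3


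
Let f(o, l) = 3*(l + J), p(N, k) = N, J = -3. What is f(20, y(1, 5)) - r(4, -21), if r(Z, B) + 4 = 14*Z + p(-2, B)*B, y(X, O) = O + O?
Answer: -73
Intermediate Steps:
y(X, O) = 2*O
r(Z, B) = -4 - 2*B + 14*Z (r(Z, B) = -4 + (14*Z - 2*B) = -4 + (-2*B + 14*Z) = -4 - 2*B + 14*Z)
f(o, l) = -9 + 3*l (f(o, l) = 3*(l - 3) = 3*(-3 + l) = -9 + 3*l)
f(20, y(1, 5)) - r(4, -21) = (-9 + 3*(2*5)) - (-4 - 2*(-21) + 14*4) = (-9 + 3*10) - (-4 + 42 + 56) = (-9 + 30) - 1*94 = 21 - 94 = -73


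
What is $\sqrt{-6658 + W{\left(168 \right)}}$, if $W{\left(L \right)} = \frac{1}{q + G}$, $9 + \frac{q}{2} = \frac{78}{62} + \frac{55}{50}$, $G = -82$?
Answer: $\frac{i \sqrt{161363069637}}{4923} \approx 81.597 i$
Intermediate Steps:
$q = - \frac{2059}{155}$ ($q = -18 + 2 \left(\frac{78}{62} + \frac{55}{50}\right) = -18 + 2 \left(78 \cdot \frac{1}{62} + 55 \cdot \frac{1}{50}\right) = -18 + 2 \left(\frac{39}{31} + \frac{11}{10}\right) = -18 + 2 \cdot \frac{731}{310} = -18 + \frac{731}{155} = - \frac{2059}{155} \approx -13.284$)
$W{\left(L \right)} = - \frac{155}{14769}$ ($W{\left(L \right)} = \frac{1}{- \frac{2059}{155} - 82} = \frac{1}{- \frac{14769}{155}} = - \frac{155}{14769}$)
$\sqrt{-6658 + W{\left(168 \right)}} = \sqrt{-6658 - \frac{155}{14769}} = \sqrt{- \frac{98332157}{14769}} = \frac{i \sqrt{161363069637}}{4923}$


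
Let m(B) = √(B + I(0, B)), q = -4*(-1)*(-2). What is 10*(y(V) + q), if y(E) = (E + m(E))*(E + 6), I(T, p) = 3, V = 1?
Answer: 130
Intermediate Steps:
q = -8 (q = 4*(-2) = -8)
m(B) = √(3 + B) (m(B) = √(B + 3) = √(3 + B))
y(E) = (6 + E)*(E + √(3 + E)) (y(E) = (E + √(3 + E))*(E + 6) = (E + √(3 + E))*(6 + E) = (6 + E)*(E + √(3 + E)))
10*(y(V) + q) = 10*((1² + 6*1 + 6*√(3 + 1) + 1*√(3 + 1)) - 8) = 10*((1 + 6 + 6*√4 + 1*√4) - 8) = 10*((1 + 6 + 6*2 + 1*2) - 8) = 10*((1 + 6 + 12 + 2) - 8) = 10*(21 - 8) = 10*13 = 130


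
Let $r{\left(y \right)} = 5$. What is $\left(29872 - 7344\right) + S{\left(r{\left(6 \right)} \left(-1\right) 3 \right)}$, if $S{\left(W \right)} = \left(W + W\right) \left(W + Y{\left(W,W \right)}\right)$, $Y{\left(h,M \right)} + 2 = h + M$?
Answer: $23938$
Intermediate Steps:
$Y{\left(h,M \right)} = -2 + M + h$ ($Y{\left(h,M \right)} = -2 + \left(h + M\right) = -2 + \left(M + h\right) = -2 + M + h$)
$S{\left(W \right)} = 2 W \left(-2 + 3 W\right)$ ($S{\left(W \right)} = \left(W + W\right) \left(W + \left(-2 + W + W\right)\right) = 2 W \left(W + \left(-2 + 2 W\right)\right) = 2 W \left(-2 + 3 W\right)$)
$\left(29872 - 7344\right) + S{\left(r{\left(6 \right)} \left(-1\right) 3 \right)} = \left(29872 - 7344\right) + 2 \cdot 5 \left(-1\right) 3 \left(-2 + 3 \cdot 5 \left(-1\right) 3\right) = 22528 + 2 \left(\left(-5\right) 3\right) \left(-2 + 3 \left(\left(-5\right) 3\right)\right) = 22528 + 2 \left(-15\right) \left(-2 + 3 \left(-15\right)\right) = 22528 + 2 \left(-15\right) \left(-2 - 45\right) = 22528 + 2 \left(-15\right) \left(-47\right) = 22528 + 1410 = 23938$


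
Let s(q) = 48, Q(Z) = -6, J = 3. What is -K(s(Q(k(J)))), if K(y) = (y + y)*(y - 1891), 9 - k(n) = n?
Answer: 176928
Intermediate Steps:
k(n) = 9 - n
K(y) = 2*y*(-1891 + y) (K(y) = (2*y)*(-1891 + y) = 2*y*(-1891 + y))
-K(s(Q(k(J)))) = -2*48*(-1891 + 48) = -2*48*(-1843) = -1*(-176928) = 176928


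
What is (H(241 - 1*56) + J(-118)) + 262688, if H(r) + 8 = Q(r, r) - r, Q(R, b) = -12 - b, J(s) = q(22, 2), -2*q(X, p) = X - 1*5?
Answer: 524579/2 ≈ 2.6229e+5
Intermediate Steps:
q(X, p) = 5/2 - X/2 (q(X, p) = -(X - 1*5)/2 = -(X - 5)/2 = -(-5 + X)/2 = 5/2 - X/2)
J(s) = -17/2 (J(s) = 5/2 - ½*22 = 5/2 - 11 = -17/2)
H(r) = -20 - 2*r (H(r) = -8 + ((-12 - r) - r) = -8 + (-12 - 2*r) = -20 - 2*r)
(H(241 - 1*56) + J(-118)) + 262688 = ((-20 - 2*(241 - 1*56)) - 17/2) + 262688 = ((-20 - 2*(241 - 56)) - 17/2) + 262688 = ((-20 - 2*185) - 17/2) + 262688 = ((-20 - 370) - 17/2) + 262688 = (-390 - 17/2) + 262688 = -797/2 + 262688 = 524579/2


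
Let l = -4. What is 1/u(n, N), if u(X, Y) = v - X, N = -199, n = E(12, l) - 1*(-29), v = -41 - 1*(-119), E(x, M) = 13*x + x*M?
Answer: -1/59 ≈ -0.016949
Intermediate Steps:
E(x, M) = 13*x + M*x
v = 78 (v = -41 + 119 = 78)
n = 137 (n = 12*(13 - 4) - 1*(-29) = 12*9 + 29 = 108 + 29 = 137)
u(X, Y) = 78 - X
1/u(n, N) = 1/(78 - 1*137) = 1/(78 - 137) = 1/(-59) = -1/59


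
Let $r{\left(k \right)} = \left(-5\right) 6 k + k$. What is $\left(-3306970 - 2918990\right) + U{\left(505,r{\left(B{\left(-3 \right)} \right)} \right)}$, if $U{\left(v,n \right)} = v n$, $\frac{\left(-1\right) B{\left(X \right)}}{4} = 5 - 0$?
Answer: $-5933060$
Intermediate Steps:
$B{\left(X \right)} = -20$ ($B{\left(X \right)} = - 4 \left(5 - 0\right) = - 4 \left(5 + 0\right) = \left(-4\right) 5 = -20$)
$r{\left(k \right)} = - 29 k$ ($r{\left(k \right)} = - 30 k + k = - 29 k$)
$U{\left(v,n \right)} = n v$
$\left(-3306970 - 2918990\right) + U{\left(505,r{\left(B{\left(-3 \right)} \right)} \right)} = \left(-3306970 - 2918990\right) + \left(-29\right) \left(-20\right) 505 = -6225960 + 580 \cdot 505 = -6225960 + 292900 = -5933060$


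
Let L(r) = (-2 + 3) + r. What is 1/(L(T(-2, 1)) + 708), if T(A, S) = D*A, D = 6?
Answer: 1/697 ≈ 0.0014347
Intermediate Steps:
T(A, S) = 6*A
L(r) = 1 + r
1/(L(T(-2, 1)) + 708) = 1/((1 + 6*(-2)) + 708) = 1/((1 - 12) + 708) = 1/(-11 + 708) = 1/697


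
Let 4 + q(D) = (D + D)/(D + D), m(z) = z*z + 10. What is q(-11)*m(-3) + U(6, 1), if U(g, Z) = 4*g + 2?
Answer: -31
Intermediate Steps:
m(z) = 10 + z² (m(z) = z² + 10 = 10 + z²)
q(D) = -3 (q(D) = -4 + (D + D)/(D + D) = -4 + (2*D)/((2*D)) = -4 + (2*D)*(1/(2*D)) = -4 + 1 = -3)
U(g, Z) = 2 + 4*g
q(-11)*m(-3) + U(6, 1) = -3*(10 + (-3)²) + (2 + 4*6) = -3*(10 + 9) + (2 + 24) = -3*19 + 26 = -57 + 26 = -31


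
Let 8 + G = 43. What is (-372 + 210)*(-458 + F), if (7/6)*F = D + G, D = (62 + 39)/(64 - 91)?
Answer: 488988/7 ≈ 69855.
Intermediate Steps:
D = -101/27 (D = 101/(-27) = 101*(-1/27) = -101/27 ≈ -3.7407)
G = 35 (G = -8 + 43 = 35)
F = 1688/63 (F = 6*(-101/27 + 35)/7 = (6/7)*(844/27) = 1688/63 ≈ 26.794)
(-372 + 210)*(-458 + F) = (-372 + 210)*(-458 + 1688/63) = -162*(-27166/63) = 488988/7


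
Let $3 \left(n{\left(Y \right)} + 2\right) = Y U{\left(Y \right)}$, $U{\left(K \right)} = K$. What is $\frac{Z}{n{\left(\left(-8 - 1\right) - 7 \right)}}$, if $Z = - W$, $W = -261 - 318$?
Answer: $\frac{1737}{250} \approx 6.948$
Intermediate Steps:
$n{\left(Y \right)} = -2 + \frac{Y^{2}}{3}$ ($n{\left(Y \right)} = -2 + \frac{Y Y}{3} = -2 + \frac{Y^{2}}{3}$)
$W = -579$
$Z = 579$ ($Z = \left(-1\right) \left(-579\right) = 579$)
$\frac{Z}{n{\left(\left(-8 - 1\right) - 7 \right)}} = \frac{579}{-2 + \frac{\left(\left(-8 - 1\right) - 7\right)^{2}}{3}} = \frac{579}{-2 + \frac{\left(-9 - 7\right)^{2}}{3}} = \frac{579}{-2 + \frac{\left(-16\right)^{2}}{3}} = \frac{579}{-2 + \frac{1}{3} \cdot 256} = \frac{579}{-2 + \frac{256}{3}} = \frac{579}{\frac{250}{3}} = 579 \cdot \frac{3}{250} = \frac{1737}{250}$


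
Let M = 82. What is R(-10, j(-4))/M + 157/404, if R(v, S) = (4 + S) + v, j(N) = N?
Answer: 4417/16564 ≈ 0.26666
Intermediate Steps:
R(v, S) = 4 + S + v
R(-10, j(-4))/M + 157/404 = (4 - 4 - 10)/82 + 157/404 = -10*1/82 + 157*(1/404) = -5/41 + 157/404 = 4417/16564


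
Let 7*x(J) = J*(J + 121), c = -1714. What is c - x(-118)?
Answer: -11644/7 ≈ -1663.4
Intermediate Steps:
x(J) = J*(121 + J)/7 (x(J) = (J*(J + 121))/7 = (J*(121 + J))/7 = J*(121 + J)/7)
c - x(-118) = -1714 - (-118)*(121 - 118)/7 = -1714 - (-118)*3/7 = -1714 - 1*(-354/7) = -1714 + 354/7 = -11644/7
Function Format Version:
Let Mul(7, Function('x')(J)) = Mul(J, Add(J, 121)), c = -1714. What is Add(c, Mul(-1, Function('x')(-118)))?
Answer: Rational(-11644, 7) ≈ -1663.4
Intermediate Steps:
Function('x')(J) = Mul(Rational(1, 7), J, Add(121, J)) (Function('x')(J) = Mul(Rational(1, 7), Mul(J, Add(J, 121))) = Mul(Rational(1, 7), Mul(J, Add(121, J))) = Mul(Rational(1, 7), J, Add(121, J)))
Add(c, Mul(-1, Function('x')(-118))) = Add(-1714, Mul(-1, Mul(Rational(1, 7), -118, Add(121, -118)))) = Add(-1714, Mul(-1, Mul(Rational(1, 7), -118, 3))) = Add(-1714, Mul(-1, Rational(-354, 7))) = Add(-1714, Rational(354, 7)) = Rational(-11644, 7)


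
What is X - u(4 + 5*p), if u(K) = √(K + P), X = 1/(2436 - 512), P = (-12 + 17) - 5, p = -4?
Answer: 1/1924 - 4*I ≈ 0.00051975 - 4.0*I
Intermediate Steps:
P = 0 (P = 5 - 5 = 0)
X = 1/1924 ≈ 0.00051975
u(K) = √K (u(K) = √(K + 0) = √K)
X - u(4 + 5*p) = 1/1924 - √(4 + 5*(-4)) = 1/1924 - √(4 - 20) = 1/1924 - √(-16) = 1/1924 - 4*I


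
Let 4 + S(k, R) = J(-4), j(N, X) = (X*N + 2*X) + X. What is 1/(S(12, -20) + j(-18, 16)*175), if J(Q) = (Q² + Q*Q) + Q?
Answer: -1/41976 ≈ -2.3823e-5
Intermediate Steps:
J(Q) = Q + 2*Q² (J(Q) = (Q² + Q²) + Q = 2*Q² + Q = Q + 2*Q²)
j(N, X) = 3*X + N*X (j(N, X) = (N*X + 2*X) + X = (2*X + N*X) + X = 3*X + N*X)
S(k, R) = 24 (S(k, R) = -4 - 4*(1 + 2*(-4)) = -4 - 4*(1 - 8) = -4 - 4*(-7) = -4 + 28 = 24)
1/(S(12, -20) + j(-18, 16)*175) = 1/(24 + (16*(3 - 18))*175) = 1/(24 + (16*(-15))*175) = 1/(24 - 240*175) = 1/(24 - 42000) = 1/(-41976) = -1/41976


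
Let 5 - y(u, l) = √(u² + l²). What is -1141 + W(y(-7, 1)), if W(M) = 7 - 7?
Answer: -1141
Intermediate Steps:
y(u, l) = 5 - √(l² + u²) (y(u, l) = 5 - √(u² + l²) = 5 - √(l² + u²))
W(M) = 0
-1141 + W(y(-7, 1)) = -1141 + 0 = -1141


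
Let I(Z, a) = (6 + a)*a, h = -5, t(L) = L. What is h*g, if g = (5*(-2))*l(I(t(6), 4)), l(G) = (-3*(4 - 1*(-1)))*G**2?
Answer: -1200000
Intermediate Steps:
I(Z, a) = a*(6 + a)
l(G) = -15*G**2 (l(G) = (-3*(4 + 1))*G**2 = (-3*5)*G**2 = -15*G**2)
g = 240000 (g = (5*(-2))*(-15*16*(6 + 4)**2) = -(-150)*(4*10)**2 = -(-150)*40**2 = -(-150)*1600 = -10*(-24000) = 240000)
h*g = -5*240000 = -1200000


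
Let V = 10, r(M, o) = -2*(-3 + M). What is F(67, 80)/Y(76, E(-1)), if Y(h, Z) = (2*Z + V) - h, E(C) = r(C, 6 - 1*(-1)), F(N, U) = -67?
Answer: 67/50 ≈ 1.3400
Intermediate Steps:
r(M, o) = 6 - 2*M
E(C) = 6 - 2*C
Y(h, Z) = 10 - h + 2*Z (Y(h, Z) = (2*Z + 10) - h = (10 + 2*Z) - h = 10 - h + 2*Z)
F(67, 80)/Y(76, E(-1)) = -67/(10 - 1*76 + 2*(6 - 2*(-1))) = -67/(10 - 76 + 2*(6 + 2)) = -67/(10 - 76 + 2*8) = -67/(10 - 76 + 16) = -67/(-50) = -67*(-1/50) = 67/50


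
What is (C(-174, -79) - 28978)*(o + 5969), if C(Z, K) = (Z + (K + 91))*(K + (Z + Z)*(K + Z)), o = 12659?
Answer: -265994949424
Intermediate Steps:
C(Z, K) = (K + 2*Z*(K + Z))*(91 + K + Z) (C(Z, K) = (Z + (91 + K))*(K + (2*Z)*(K + Z)) = (91 + K + Z)*(K + 2*Z*(K + Z)) = (K + 2*Z*(K + Z))*(91 + K + Z))
(C(-174, -79) - 28978)*(o + 5969) = (((-79)² + 2*(-174)³ + 91*(-79) + 182*(-174)² + 2*(-174)*(-79)² + 4*(-79)*(-174)² + 183*(-79)*(-174)) - 28978)*(12659 + 5969) = ((6241 + 2*(-5268024) - 7189 + 182*30276 + 2*(-174)*6241 + 4*(-79)*30276 + 2515518) - 28978)*18628 = ((6241 - 10536048 - 7189 + 5510232 - 2171868 - 9567216 + 2515518) - 28978)*18628 = (-14250330 - 28978)*18628 = -14279308*18628 = -265994949424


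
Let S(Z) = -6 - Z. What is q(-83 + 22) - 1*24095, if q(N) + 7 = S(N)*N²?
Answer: 180553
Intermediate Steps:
q(N) = -7 + N²*(-6 - N) (q(N) = -7 + (-6 - N)*N² = -7 + N²*(-6 - N))
q(-83 + 22) - 1*24095 = (-7 - (-83 + 22)²*(6 + (-83 + 22))) - 1*24095 = (-7 - 1*(-61)²*(6 - 61)) - 24095 = (-7 - 1*3721*(-55)) - 24095 = (-7 + 204655) - 24095 = 204648 - 24095 = 180553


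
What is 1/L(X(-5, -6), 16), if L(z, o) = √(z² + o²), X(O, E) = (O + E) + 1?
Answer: √89/178 ≈ 0.053000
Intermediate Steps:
X(O, E) = 1 + E + O (X(O, E) = (E + O) + 1 = 1 + E + O)
L(z, o) = √(o² + z²)
1/L(X(-5, -6), 16) = 1/(√(16² + (1 - 6 - 5)²)) = 1/(√(256 + (-10)²)) = 1/(√(256 + 100)) = 1/(√356) = 1/(2*√89) = √89/178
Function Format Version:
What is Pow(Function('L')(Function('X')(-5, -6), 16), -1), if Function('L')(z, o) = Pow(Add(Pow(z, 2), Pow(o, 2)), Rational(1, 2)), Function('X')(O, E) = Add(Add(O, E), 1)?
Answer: Mul(Rational(1, 178), Pow(89, Rational(1, 2))) ≈ 0.053000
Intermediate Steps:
Function('X')(O, E) = Add(1, E, O) (Function('X')(O, E) = Add(Add(E, O), 1) = Add(1, E, O))
Function('L')(z, o) = Pow(Add(Pow(o, 2), Pow(z, 2)), Rational(1, 2))
Pow(Function('L')(Function('X')(-5, -6), 16), -1) = Pow(Pow(Add(Pow(16, 2), Pow(Add(1, -6, -5), 2)), Rational(1, 2)), -1) = Pow(Pow(Add(256, Pow(-10, 2)), Rational(1, 2)), -1) = Pow(Pow(Add(256, 100), Rational(1, 2)), -1) = Pow(Pow(356, Rational(1, 2)), -1) = Pow(Mul(2, Pow(89, Rational(1, 2))), -1) = Mul(Rational(1, 178), Pow(89, Rational(1, 2)))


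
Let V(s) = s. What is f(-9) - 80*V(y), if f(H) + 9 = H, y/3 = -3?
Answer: 702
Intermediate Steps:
y = -9 (y = 3*(-3) = -9)
f(H) = -9 + H
f(-9) - 80*V(y) = (-9 - 9) - 80*(-9) = -18 + 720 = 702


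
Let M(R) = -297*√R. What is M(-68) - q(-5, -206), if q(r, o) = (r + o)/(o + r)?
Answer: -1 - 594*I*√17 ≈ -1.0 - 2449.1*I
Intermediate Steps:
q(r, o) = 1 (q(r, o) = (o + r)/(o + r) = 1)
M(-68) - q(-5, -206) = -594*I*√17 - 1*1 = -594*I*√17 - 1 = -1 - 594*I*√17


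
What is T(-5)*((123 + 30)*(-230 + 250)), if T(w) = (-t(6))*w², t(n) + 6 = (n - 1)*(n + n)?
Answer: -4131000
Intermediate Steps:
t(n) = -6 + 2*n*(-1 + n) (t(n) = -6 + (n - 1)*(n + n) = -6 + (-1 + n)*(2*n) = -6 + 2*n*(-1 + n))
T(w) = -54*w² (T(w) = (-(-6 - 2*6 + 2*6²))*w² = (-(-6 - 12 + 2*36))*w² = (-(-6 - 12 + 72))*w² = (-1*54)*w² = -54*w²)
T(-5)*((123 + 30)*(-230 + 250)) = (-54*(-5)²)*((123 + 30)*(-230 + 250)) = (-54*25)*(153*20) = -1350*3060 = -4131000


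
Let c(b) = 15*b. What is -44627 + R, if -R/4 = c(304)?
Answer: -62867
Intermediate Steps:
R = -18240 (R = -60*304 = -4*4560 = -18240)
-44627 + R = -44627 - 18240 = -62867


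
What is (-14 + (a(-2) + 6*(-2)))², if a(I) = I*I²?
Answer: 1156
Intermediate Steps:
a(I) = I³
(-14 + (a(-2) + 6*(-2)))² = (-14 + ((-2)³ + 6*(-2)))² = (-14 + (-8 - 12))² = (-14 - 20)² = (-34)² = 1156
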